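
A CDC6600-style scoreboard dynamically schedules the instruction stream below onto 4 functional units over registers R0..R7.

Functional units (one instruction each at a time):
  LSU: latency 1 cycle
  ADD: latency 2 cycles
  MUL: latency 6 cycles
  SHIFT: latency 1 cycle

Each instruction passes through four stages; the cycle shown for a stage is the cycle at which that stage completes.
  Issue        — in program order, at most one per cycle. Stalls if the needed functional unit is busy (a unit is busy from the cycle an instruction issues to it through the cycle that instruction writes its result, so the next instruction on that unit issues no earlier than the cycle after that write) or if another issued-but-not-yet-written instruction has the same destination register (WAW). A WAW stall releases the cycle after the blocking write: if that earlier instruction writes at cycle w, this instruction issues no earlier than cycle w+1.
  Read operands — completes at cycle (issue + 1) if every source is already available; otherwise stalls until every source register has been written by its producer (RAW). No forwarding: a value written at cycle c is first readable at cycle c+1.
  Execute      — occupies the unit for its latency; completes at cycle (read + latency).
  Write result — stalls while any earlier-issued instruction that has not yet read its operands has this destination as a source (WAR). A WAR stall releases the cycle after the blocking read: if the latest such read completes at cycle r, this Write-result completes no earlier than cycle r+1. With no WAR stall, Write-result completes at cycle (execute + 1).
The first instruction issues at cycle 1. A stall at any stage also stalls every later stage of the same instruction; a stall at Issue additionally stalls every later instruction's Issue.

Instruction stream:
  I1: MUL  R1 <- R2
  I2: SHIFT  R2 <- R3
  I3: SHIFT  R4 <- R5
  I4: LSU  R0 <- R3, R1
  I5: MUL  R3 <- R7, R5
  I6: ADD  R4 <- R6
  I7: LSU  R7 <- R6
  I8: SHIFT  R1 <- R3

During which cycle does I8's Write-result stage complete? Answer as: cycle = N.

cycle = 21

1) issue 1, read 2, done 8, write 9
2) issue 2, read 3, done 4, write 5
3) issue 6, read 7, done 8, write 9  <struct: SHIFT busy until I2 writes@5>
4) issue 7, read 10, done 11, write 12  <RAW R1: wait I1 write@9>
5) issue 10, read 11, done 17, write 18  <struct: MUL busy until I1 writes@9>
6) issue 11, read 12, done 14, write 15
7) issue 13, read 14, done 15, write 16  <struct: LSU busy until I4 writes@12>
8) issue 14, read 19, done 20, write 21  <RAW R3: wait I5 write@18>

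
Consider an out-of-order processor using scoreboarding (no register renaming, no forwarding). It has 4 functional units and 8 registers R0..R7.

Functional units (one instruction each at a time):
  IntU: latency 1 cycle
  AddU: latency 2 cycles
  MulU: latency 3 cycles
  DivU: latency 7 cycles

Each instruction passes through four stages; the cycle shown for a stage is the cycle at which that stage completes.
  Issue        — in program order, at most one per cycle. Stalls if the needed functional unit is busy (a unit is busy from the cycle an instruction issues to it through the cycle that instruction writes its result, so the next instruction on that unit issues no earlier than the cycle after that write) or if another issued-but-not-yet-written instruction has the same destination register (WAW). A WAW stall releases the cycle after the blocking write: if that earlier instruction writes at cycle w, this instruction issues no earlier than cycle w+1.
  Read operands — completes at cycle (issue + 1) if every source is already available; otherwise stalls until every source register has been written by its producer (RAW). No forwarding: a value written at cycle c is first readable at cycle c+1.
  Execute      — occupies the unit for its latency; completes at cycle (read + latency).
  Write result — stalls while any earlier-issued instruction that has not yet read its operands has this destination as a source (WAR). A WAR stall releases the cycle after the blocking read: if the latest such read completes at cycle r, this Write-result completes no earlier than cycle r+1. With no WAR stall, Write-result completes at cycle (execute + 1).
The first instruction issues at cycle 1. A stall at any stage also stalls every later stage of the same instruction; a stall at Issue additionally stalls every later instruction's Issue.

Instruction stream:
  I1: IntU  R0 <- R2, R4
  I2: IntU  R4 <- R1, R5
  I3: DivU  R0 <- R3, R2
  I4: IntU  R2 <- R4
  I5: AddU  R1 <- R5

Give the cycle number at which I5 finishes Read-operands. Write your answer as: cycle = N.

cycle = 11

1) issue 1, read 2, done 3, write 4
2) issue 5, read 6, done 7, write 8  <struct: IntU busy until I1 writes@4>
3) issue 6, read 7, done 14, write 15
4) issue 9, read 10, done 11, write 12  <struct: IntU busy until I2 writes@8>
5) issue 10, read 11, done 13, write 14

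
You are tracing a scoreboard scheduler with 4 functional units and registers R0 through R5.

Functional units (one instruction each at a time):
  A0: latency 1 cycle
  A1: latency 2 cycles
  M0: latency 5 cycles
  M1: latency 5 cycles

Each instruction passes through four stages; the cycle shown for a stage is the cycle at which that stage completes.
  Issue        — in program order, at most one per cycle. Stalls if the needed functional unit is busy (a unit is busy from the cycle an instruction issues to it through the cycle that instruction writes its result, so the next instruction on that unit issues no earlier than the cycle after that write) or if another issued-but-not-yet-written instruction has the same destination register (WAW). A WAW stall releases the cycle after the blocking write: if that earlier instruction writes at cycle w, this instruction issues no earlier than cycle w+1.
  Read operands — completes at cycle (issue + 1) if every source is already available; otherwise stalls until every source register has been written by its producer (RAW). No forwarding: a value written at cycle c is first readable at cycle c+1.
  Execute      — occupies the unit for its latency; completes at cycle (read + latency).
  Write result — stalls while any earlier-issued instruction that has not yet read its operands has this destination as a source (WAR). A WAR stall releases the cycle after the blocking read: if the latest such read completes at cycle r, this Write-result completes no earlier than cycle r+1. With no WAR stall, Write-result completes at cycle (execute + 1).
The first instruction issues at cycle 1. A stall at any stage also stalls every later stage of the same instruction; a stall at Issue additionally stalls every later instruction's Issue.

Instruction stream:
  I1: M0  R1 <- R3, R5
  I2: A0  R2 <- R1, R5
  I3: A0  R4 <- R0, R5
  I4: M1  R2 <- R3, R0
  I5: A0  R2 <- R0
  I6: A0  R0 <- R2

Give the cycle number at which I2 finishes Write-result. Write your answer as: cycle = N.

cycle = 11

[1] issue I1 (M0)
[2] I1 read-ops; issue I2 (A0)
[7] I1 finished on M0
[8] I1→R1
[9] I2 read-ops
[10] I2 finished on A0
[11] I2→R2
[12] issue I3 (A0)
[13] I3 read-ops; issue I4 (M1)
[14] I3 finished on A0; I4 read-ops
[15] I3→R4
[19] I4 finished on M1
[20] I4→R2
[21] issue I5 (A0)
[22] I5 read-ops
[23] I5 finished on A0
[24] I5→R2
[25] issue I6 (A0)
[26] I6 read-ops
[27] I6 finished on A0
[28] I6→R0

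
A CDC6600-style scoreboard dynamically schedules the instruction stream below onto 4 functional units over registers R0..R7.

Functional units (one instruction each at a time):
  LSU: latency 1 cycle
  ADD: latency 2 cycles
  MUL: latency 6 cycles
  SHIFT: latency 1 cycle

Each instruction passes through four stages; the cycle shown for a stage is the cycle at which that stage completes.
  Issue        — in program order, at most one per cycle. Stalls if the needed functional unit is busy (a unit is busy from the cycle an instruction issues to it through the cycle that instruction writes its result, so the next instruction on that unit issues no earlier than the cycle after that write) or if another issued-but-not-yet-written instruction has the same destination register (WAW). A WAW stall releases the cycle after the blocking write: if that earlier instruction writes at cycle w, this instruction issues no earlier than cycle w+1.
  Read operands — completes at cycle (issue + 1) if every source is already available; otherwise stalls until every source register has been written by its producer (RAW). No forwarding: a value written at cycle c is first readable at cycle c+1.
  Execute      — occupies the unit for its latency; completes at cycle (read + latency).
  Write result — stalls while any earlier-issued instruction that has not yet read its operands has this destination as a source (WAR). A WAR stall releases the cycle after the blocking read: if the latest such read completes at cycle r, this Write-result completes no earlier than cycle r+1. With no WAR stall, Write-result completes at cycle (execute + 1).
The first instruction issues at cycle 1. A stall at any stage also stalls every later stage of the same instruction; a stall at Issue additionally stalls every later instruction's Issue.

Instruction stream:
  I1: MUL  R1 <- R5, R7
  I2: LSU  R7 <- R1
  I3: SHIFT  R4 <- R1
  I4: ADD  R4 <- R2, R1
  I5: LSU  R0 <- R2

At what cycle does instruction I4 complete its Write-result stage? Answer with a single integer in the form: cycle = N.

cycle = 17

[1] I1 issues→MUL
[2] I1 reads; I2 issues→LSU
[3] I3 issues→SHIFT
[8] I1 exec-done
[9] I1 writes R1
[10] I2 reads; I3 reads
[11] I2 exec-done; I3 exec-done
[12] I2 writes R7; I3 writes R4
[13] I4 issues→ADD
[14] I4 reads; I5 issues→LSU
[15] I5 reads
[16] I4 exec-done; I5 exec-done
[17] I4 writes R4; I5 writes R0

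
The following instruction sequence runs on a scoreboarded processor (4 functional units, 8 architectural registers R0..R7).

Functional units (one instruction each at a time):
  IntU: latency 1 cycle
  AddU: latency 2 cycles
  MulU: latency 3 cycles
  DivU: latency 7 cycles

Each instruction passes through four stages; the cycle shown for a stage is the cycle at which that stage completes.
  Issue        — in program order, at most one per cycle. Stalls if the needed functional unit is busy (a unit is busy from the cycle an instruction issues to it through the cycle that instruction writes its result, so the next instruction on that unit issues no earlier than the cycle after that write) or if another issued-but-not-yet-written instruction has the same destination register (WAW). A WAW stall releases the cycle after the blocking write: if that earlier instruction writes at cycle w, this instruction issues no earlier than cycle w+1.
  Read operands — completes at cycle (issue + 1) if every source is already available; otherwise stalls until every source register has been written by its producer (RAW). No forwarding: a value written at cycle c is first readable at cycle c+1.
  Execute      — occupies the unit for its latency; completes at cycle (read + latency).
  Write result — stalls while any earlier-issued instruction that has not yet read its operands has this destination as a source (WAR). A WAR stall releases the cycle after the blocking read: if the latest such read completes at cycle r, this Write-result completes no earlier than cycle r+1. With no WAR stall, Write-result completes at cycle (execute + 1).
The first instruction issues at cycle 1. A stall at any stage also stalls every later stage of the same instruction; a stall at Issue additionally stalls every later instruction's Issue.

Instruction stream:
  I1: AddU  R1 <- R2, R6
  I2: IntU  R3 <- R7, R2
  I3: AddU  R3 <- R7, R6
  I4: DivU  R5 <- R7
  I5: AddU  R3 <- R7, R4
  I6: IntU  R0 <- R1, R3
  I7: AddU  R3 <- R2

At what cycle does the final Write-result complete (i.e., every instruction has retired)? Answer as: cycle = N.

cycle = 20

[1] I1→AddU
[2] I1 RO; I2→IntU
[3] I2 RO
[4] I1 EX; I2 EX
[5] I1 WR R1; I2 WR R3
[6] I3→AddU
[7] I3 RO; I4→DivU
[8] I4 RO
[9] I3 EX
[10] I3 WR R3
[11] I5→AddU
[12] I5 RO; I6→IntU
[14] I5 EX
[15] I4 EX; I5 WR R3
[16] I4 WR R5; I6 RO; I7→AddU
[17] I6 EX; I7 RO
[18] I6 WR R0
[19] I7 EX
[20] I7 WR R3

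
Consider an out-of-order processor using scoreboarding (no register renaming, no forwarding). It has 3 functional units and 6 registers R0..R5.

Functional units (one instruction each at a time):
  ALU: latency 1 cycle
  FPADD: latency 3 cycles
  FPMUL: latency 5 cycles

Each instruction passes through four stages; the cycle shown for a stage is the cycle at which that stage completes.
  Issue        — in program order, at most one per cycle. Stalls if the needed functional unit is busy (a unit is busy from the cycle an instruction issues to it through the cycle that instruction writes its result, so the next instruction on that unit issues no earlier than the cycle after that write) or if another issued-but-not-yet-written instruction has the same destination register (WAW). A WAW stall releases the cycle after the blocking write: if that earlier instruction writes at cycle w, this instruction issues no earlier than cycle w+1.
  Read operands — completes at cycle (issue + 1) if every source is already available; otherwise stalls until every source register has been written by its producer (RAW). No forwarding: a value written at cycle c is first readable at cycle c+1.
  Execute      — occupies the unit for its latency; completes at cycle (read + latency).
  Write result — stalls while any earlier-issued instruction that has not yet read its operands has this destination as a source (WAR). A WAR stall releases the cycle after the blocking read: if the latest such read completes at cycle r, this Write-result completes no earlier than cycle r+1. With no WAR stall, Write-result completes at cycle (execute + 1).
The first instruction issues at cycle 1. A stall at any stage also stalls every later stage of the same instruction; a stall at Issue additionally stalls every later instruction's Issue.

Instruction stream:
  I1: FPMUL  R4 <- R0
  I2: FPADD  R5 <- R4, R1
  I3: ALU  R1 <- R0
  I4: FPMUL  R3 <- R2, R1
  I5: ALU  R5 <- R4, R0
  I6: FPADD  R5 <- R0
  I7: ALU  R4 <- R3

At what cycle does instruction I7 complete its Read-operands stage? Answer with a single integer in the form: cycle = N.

[I1] 1/2/7/8
[I2] 2/9/12/13  (RAW R4: wait I1 write@8)
[I3] 3/4/5/10  (WAR R1: wait I2 read@9)
[I4] 9/11/16/17  (struct: FPMUL busy until I1 writes@8; RAW R1: wait I3 write@10)
[I5] 14/15/16/17  (WAW R5: wait I2 write@13)
[I6] 18/19/22/23  (WAW R5: wait I5 write@17)
[I7] 19/20/21/22

cycle = 20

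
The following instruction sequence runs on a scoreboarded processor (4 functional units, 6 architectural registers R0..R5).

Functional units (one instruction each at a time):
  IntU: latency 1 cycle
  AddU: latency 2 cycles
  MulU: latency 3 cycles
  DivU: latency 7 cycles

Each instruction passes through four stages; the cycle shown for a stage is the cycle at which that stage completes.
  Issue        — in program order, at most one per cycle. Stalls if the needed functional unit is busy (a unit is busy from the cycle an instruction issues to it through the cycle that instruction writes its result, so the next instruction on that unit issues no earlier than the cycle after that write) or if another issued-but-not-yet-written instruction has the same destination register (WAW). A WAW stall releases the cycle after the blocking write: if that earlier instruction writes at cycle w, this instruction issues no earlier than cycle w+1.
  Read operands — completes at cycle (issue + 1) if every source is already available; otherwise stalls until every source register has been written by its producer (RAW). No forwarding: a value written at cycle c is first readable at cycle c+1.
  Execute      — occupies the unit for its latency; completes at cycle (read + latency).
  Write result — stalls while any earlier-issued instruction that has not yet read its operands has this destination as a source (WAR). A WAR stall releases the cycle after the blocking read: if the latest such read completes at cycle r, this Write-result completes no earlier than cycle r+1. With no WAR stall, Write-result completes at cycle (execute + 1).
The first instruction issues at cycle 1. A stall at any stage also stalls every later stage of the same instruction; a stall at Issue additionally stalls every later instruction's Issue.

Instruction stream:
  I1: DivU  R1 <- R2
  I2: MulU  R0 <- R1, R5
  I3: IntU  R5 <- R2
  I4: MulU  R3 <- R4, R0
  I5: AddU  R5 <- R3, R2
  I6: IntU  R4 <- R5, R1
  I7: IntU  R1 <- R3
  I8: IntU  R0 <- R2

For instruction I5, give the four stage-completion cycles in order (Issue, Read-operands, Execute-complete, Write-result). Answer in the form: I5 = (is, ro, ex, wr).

[I1] 1/2/9/10
[I2] 2/11/14/15  (RAW R1: wait I1 write@10)
[I3] 3/4/5/12  (WAR R5: wait I2 read@11)
[I4] 16/17/20/21  (struct: MulU busy until I2 writes@15)
[I5] 17/22/24/25  (RAW R3: wait I4 write@21)
[I6] 18/26/27/28  (RAW R5: wait I5 write@25)
[I7] 29/30/31/32  (struct: IntU busy until I6 writes@28)
[I8] 33/34/35/36  (struct: IntU busy until I7 writes@32)

I5 = (17, 22, 24, 25)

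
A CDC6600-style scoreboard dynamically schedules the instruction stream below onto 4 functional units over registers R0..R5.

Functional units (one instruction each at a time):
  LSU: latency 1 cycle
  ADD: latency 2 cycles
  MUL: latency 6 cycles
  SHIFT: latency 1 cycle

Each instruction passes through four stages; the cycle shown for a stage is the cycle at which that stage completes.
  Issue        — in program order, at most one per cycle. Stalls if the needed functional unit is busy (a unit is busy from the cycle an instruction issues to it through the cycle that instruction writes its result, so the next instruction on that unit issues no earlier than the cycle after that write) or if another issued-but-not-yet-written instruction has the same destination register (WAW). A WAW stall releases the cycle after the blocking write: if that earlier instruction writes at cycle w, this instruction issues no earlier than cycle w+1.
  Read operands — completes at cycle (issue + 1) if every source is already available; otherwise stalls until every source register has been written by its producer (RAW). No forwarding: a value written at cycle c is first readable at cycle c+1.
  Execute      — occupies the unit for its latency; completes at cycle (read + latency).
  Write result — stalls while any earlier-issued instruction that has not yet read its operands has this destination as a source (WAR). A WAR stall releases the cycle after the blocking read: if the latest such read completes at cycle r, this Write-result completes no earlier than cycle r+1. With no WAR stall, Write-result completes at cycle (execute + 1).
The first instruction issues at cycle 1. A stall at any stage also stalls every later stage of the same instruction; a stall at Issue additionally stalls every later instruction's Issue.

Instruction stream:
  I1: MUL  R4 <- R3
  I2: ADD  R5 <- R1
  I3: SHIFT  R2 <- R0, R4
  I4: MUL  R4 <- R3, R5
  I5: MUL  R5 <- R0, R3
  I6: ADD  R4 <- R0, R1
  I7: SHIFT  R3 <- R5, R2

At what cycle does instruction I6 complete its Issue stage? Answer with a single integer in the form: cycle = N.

  I1 | 1 | 2 | 8 | 9
  I2 | 2 | 3 | 5 | 6
  I3 | 3 | 10 | 11 | 12   RAW R4: wait I1 write@9
  I4 | 10 | 11 | 17 | 18   struct: MUL busy until I1 writes@9
  I5 | 19 | 20 | 26 | 27   struct: MUL busy until I4 writes@18
  I6 | 20 | 21 | 23 | 24
  I7 | 21 | 28 | 29 | 30   RAW R5: wait I5 write@27

cycle = 20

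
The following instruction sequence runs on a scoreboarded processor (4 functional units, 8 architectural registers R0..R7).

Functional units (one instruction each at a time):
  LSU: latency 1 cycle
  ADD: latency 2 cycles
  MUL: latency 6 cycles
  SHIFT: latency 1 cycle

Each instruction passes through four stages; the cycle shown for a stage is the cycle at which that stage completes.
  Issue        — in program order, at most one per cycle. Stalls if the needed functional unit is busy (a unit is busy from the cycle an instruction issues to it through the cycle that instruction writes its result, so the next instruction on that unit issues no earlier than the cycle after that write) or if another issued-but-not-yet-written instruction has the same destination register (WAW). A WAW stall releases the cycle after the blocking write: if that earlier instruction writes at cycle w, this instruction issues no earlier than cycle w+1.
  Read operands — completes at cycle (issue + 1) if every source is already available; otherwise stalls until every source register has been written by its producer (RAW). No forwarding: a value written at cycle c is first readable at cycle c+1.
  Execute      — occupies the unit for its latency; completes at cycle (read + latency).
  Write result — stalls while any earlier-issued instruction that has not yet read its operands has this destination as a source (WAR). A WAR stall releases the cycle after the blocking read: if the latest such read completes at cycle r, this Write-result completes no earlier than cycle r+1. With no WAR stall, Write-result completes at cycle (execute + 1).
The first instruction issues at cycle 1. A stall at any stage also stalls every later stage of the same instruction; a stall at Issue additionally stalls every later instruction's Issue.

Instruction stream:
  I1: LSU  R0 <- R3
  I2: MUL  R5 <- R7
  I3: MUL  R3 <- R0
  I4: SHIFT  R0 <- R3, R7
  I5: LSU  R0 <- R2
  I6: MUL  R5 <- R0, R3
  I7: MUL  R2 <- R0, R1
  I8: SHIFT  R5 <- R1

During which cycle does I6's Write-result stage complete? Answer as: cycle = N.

c1: I1 dispatched to LSU
c2: I1 operands ready; I2 dispatched to MUL
c3: I1 complete; I2 operands ready
c4: R0←I1
c9: I2 complete
c10: R5←I2
c11: I3 dispatched to MUL
c12: I3 operands ready; I4 dispatched to SHIFT
c18: I3 complete
c19: R3←I3
c20: I4 operands ready
c21: I4 complete
c22: R0←I4
c23: I5 dispatched to LSU
c24: I5 operands ready; I6 dispatched to MUL
c25: I5 complete
c26: R0←I5
c27: I6 operands ready
c33: I6 complete
c34: R5←I6
c35: I7 dispatched to MUL
c36: I7 operands ready; I8 dispatched to SHIFT
c37: I8 operands ready
c38: I8 complete
c39: R5←I8
c42: I7 complete
c43: R2←I7

cycle = 34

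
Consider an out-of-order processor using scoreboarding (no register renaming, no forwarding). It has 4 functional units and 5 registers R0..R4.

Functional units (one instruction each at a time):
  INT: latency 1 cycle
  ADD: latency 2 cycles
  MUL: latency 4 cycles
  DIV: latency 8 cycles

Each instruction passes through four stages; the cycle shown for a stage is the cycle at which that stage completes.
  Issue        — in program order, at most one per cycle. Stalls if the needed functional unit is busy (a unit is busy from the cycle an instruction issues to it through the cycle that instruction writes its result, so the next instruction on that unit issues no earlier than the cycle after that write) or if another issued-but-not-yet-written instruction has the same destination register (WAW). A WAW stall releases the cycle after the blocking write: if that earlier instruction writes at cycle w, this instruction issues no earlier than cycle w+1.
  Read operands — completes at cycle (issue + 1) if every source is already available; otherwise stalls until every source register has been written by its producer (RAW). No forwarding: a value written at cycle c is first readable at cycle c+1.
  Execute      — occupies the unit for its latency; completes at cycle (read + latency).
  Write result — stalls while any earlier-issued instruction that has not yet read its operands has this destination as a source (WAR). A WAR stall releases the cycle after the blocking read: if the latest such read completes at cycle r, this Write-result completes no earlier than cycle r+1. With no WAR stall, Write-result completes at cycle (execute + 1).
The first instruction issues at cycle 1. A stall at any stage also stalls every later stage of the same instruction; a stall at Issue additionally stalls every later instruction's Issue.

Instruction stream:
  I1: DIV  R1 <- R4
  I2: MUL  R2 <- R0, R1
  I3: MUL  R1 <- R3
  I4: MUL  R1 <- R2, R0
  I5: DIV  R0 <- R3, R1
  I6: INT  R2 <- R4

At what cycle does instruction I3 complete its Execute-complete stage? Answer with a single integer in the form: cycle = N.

cycle = 23

t=1  I1 dispatched to DIV
t=2  I1 operands ready; I2 dispatched to MUL
t=10  I1 complete
t=11  R1←I1
t=12  I2 operands ready
t=16  I2 complete
t=17  R2←I2
t=18  I3 dispatched to MUL
t=19  I3 operands ready
t=23  I3 complete
t=24  R1←I3
t=25  I4 dispatched to MUL
t=26  I4 operands ready; I5 dispatched to DIV
t=27  I6 dispatched to INT
t=28  I6 operands ready
t=29  I6 complete
t=30  I4 complete; R2←I6
t=31  R1←I4
t=32  I5 operands ready
t=40  I5 complete
t=41  R0←I5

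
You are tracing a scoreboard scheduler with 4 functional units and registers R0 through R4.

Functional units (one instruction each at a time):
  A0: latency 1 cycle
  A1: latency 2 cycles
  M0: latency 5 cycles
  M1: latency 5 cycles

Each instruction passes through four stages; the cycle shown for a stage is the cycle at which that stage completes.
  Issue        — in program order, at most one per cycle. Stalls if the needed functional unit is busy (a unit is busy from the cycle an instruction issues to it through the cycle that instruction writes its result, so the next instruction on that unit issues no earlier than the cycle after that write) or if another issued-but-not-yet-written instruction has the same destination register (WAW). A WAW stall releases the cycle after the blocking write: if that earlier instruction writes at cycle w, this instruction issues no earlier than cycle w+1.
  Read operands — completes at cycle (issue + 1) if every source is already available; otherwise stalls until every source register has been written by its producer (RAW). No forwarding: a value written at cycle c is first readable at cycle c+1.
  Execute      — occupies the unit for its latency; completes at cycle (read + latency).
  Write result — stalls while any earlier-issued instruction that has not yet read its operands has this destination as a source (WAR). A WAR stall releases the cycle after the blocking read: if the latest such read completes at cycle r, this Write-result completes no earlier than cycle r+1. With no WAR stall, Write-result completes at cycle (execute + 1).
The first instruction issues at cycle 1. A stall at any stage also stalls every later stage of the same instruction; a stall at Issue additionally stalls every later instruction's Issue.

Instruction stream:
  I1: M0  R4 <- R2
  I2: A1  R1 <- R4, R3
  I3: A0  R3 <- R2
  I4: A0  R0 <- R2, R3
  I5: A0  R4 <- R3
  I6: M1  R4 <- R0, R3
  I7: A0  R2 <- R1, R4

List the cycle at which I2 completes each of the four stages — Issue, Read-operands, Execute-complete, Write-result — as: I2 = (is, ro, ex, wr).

cycle 1: I1 dispatched to M0
cycle 2: I1 operands ready; I2 dispatched to A1
cycle 3: I3 dispatched to A0
cycle 4: I3 operands ready
cycle 5: I3 complete
cycle 7: I1 complete
cycle 8: R4←I1
cycle 9: I2 operands ready
cycle 10: R3←I3
cycle 11: I2 complete; I4 dispatched to A0
cycle 12: R1←I2; I4 operands ready
cycle 13: I4 complete
cycle 14: R0←I4
cycle 15: I5 dispatched to A0
cycle 16: I5 operands ready
cycle 17: I5 complete
cycle 18: R4←I5
cycle 19: I6 dispatched to M1
cycle 20: I6 operands ready; I7 dispatched to A0
cycle 25: I6 complete
cycle 26: R4←I6
cycle 27: I7 operands ready
cycle 28: I7 complete
cycle 29: R2←I7

I2 = (2, 9, 11, 12)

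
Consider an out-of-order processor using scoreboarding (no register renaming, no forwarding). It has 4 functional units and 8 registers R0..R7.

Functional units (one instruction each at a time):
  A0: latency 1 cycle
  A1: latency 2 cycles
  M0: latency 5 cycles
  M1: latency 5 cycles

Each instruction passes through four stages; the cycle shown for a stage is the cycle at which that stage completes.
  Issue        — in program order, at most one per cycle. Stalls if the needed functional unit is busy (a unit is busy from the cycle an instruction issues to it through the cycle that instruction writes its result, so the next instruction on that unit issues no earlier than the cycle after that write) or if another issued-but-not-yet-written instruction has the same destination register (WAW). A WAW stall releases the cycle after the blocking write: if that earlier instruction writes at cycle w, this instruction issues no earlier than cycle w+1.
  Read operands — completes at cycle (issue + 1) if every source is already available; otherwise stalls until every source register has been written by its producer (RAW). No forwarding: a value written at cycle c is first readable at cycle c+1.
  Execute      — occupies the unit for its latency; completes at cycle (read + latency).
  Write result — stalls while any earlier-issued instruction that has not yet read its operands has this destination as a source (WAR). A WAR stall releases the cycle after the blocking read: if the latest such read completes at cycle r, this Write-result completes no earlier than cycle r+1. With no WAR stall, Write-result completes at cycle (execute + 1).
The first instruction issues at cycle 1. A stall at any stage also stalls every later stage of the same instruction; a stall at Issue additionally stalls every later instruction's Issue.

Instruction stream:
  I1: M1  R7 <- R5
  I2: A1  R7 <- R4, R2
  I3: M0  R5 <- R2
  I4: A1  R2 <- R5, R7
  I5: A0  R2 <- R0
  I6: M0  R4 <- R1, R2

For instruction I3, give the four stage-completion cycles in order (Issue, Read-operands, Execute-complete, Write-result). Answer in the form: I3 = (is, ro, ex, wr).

I3 = (10, 11, 16, 17)

t=1  I1→M1
t=2  I1 RO
t=7  I1 EX
t=8  I1 WR R7
t=9  I2→A1
t=10  I2 RO; I3→M0
t=11  I3 RO
t=12  I2 EX
t=13  I2 WR R7
t=14  I4→A1
t=16  I3 EX
t=17  I3 WR R5
t=18  I4 RO
t=20  I4 EX
t=21  I4 WR R2
t=22  I5→A0
t=23  I5 RO; I6→M0
t=24  I5 EX
t=25  I5 WR R2
t=26  I6 RO
t=31  I6 EX
t=32  I6 WR R4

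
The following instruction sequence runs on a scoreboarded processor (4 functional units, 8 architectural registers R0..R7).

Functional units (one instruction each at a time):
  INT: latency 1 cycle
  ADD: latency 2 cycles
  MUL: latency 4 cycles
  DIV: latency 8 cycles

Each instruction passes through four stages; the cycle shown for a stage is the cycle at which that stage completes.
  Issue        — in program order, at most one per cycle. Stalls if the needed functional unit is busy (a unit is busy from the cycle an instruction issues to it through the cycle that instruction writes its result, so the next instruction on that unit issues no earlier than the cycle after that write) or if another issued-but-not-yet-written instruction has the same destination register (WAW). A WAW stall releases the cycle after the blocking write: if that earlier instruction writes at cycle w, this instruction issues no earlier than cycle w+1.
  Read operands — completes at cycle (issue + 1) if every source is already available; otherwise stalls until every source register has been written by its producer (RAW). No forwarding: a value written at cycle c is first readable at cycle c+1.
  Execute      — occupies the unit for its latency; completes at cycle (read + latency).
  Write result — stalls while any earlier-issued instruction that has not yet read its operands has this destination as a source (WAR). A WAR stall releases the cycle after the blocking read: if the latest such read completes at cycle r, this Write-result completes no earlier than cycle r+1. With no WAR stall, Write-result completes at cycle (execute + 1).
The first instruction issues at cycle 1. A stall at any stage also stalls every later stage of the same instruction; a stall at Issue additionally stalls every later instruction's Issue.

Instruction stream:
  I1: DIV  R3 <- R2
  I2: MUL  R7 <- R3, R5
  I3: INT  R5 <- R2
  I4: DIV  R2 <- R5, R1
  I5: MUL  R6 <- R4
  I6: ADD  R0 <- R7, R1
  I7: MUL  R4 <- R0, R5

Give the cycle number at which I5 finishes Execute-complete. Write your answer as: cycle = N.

cycle = 23

cycle 1: I1 dispatched to DIV
cycle 2: I1 operands ready · I2 dispatched to MUL
cycle 3: I3 dispatched to INT
cycle 4: I3 operands ready
cycle 5: I3 complete
cycle 10: I1 complete
cycle 11: R3←I1
cycle 12: I2 operands ready · I4 dispatched to DIV
cycle 13: R5←I3
cycle 14: I4 operands ready
cycle 16: I2 complete
cycle 17: R7←I2
cycle 18: I5 dispatched to MUL
cycle 19: I5 operands ready · I6 dispatched to ADD
cycle 20: I6 operands ready
cycle 22: I4 complete · I6 complete
cycle 23: R2←I4 · I5 complete · R0←I6
cycle 24: R6←I5
cycle 25: I7 dispatched to MUL
cycle 26: I7 operands ready
cycle 30: I7 complete
cycle 31: R4←I7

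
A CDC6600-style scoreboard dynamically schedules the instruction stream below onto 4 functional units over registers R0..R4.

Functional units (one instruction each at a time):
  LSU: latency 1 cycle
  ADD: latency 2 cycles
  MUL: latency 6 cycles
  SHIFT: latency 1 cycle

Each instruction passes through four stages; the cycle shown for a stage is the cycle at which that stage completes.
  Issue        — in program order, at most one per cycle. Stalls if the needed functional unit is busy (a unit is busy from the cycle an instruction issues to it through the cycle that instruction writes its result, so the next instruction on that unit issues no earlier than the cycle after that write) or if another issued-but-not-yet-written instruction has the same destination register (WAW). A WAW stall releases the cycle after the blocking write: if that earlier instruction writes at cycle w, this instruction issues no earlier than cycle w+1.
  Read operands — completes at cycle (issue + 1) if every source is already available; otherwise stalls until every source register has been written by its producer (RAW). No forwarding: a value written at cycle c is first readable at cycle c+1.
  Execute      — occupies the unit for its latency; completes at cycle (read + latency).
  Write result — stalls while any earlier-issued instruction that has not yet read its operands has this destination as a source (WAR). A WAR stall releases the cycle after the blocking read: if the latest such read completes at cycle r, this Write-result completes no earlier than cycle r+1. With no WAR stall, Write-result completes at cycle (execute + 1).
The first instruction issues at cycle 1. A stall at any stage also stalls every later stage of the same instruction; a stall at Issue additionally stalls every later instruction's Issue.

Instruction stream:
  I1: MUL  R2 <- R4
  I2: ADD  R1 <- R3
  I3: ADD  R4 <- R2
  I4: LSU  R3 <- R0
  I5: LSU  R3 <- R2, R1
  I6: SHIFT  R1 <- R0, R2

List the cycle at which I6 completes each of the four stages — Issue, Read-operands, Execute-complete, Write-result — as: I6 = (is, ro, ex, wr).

I6 = (13, 14, 15, 16)

c1: issue I1 (MUL)
c2: I1 read-ops · issue I2 (ADD)
c3: I2 read-ops
c5: I2 finished on ADD
c6: I2→R1
c7: issue I3 (ADD)
c8: I1 finished on MUL · issue I4 (LSU)
c9: I1→R2 · I4 read-ops
c10: I3 read-ops · I4 finished on LSU
c11: I4→R3
c12: I3 finished on ADD · issue I5 (LSU)
c13: I3→R4 · I5 read-ops · issue I6 (SHIFT)
c14: I5 finished on LSU · I6 read-ops
c15: I5→R3 · I6 finished on SHIFT
c16: I6→R1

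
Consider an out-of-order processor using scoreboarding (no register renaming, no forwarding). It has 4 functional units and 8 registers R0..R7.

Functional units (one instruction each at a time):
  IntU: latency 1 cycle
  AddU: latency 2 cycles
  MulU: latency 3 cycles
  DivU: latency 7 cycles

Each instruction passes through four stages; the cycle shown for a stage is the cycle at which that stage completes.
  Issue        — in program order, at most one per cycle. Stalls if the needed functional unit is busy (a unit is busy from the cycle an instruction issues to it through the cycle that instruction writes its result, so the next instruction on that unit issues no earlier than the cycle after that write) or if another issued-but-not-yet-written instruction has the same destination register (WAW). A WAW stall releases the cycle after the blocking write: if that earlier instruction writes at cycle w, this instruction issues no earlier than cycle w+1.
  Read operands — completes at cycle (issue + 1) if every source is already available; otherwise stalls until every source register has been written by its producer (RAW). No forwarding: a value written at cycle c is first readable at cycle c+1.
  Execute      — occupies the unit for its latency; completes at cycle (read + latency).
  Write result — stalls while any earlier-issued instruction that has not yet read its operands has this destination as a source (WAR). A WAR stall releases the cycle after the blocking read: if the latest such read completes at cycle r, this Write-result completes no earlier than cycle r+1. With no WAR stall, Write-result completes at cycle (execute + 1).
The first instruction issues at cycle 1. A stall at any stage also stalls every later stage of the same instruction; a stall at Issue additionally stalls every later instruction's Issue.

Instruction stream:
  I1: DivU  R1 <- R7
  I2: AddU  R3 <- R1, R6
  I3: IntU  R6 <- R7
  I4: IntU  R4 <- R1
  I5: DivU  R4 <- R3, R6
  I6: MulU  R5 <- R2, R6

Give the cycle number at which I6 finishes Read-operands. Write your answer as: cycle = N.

cycle = 19

t=1  I1→DivU
t=2  I1 RO, I2→AddU
t=3  I3→IntU
t=4  I3 RO
t=5  I3 EX
t=9  I1 EX
t=10  I1 WR R1
t=11  I2 RO
t=12  I3 WR R6
t=13  I2 EX, I4→IntU
t=14  I2 WR R3, I4 RO
t=15  I4 EX
t=16  I4 WR R4
t=17  I5→DivU
t=18  I5 RO, I6→MulU
t=19  I6 RO
t=22  I6 EX
t=23  I6 WR R5
t=25  I5 EX
t=26  I5 WR R4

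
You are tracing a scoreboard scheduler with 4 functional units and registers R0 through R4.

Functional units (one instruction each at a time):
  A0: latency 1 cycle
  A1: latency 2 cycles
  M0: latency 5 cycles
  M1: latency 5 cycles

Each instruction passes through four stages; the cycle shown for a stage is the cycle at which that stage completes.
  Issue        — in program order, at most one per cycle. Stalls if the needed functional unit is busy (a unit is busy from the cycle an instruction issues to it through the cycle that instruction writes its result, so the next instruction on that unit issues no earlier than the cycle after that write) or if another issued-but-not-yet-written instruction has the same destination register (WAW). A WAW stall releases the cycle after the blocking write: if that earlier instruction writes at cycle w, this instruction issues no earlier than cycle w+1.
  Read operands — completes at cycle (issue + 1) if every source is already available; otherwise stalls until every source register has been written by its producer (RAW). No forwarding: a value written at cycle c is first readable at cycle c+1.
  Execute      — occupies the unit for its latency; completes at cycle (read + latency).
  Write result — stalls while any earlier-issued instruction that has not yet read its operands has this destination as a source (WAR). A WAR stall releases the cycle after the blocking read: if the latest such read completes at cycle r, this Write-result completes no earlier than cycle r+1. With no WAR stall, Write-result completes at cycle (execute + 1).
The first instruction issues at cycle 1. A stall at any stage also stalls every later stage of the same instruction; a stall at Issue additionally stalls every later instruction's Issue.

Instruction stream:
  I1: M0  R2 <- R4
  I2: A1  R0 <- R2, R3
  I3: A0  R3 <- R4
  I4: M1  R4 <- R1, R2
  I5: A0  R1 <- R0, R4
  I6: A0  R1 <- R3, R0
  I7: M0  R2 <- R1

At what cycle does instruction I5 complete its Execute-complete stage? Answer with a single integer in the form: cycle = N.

cycle = 17

t=1  I1→M0
t=2  I1 RO, I2→A1
t=3  I3→A0
t=4  I3 RO, I4→M1
t=5  I3 EX
t=7  I1 EX
t=8  I1 WR R2
t=9  I2 RO, I4 RO
t=10  I3 WR R3
t=11  I2 EX, I5→A0
t=12  I2 WR R0
t=14  I4 EX
t=15  I4 WR R4
t=16  I5 RO
t=17  I5 EX
t=18  I5 WR R1
t=19  I6→A0
t=20  I6 RO, I7→M0
t=21  I6 EX
t=22  I6 WR R1
t=23  I7 RO
t=28  I7 EX
t=29  I7 WR R2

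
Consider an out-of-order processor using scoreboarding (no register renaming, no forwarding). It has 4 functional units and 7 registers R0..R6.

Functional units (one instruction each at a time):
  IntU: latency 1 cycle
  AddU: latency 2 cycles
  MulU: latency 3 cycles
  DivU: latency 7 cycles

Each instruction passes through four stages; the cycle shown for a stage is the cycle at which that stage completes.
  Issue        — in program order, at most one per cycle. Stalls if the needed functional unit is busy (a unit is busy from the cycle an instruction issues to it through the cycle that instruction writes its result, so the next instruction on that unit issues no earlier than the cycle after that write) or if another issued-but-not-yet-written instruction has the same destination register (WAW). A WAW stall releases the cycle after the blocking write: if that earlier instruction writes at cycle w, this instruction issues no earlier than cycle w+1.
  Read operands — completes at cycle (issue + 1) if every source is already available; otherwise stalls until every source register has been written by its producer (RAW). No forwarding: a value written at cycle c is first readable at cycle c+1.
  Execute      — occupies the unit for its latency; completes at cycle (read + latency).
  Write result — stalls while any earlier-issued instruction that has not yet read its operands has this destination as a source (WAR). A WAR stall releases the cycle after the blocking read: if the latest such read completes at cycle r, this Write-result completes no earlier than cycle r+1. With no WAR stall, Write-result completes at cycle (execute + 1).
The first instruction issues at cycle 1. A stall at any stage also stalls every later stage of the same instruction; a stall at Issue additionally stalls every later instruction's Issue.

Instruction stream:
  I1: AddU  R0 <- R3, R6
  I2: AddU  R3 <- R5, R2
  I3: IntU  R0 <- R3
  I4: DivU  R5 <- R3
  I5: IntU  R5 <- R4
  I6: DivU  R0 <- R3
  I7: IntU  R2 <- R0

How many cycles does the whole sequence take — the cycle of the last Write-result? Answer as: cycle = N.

  I1 | 1 | 2 | 4 | 5
  I2 | 6 | 7 | 9 | 10   struct: AddU busy until I1 writes@5
  I3 | 7 | 11 | 12 | 13   RAW R3: wait I2 write@10
  I4 | 8 | 11 | 18 | 19   RAW R3: wait I2 write@10
  I5 | 20 | 21 | 22 | 23   WAW R5: wait I4 write@19
  I6 | 21 | 22 | 29 | 30
  I7 | 24 | 31 | 32 | 33   struct: IntU busy until I5 writes@23 · RAW R0: wait I6 write@30

cycle = 33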